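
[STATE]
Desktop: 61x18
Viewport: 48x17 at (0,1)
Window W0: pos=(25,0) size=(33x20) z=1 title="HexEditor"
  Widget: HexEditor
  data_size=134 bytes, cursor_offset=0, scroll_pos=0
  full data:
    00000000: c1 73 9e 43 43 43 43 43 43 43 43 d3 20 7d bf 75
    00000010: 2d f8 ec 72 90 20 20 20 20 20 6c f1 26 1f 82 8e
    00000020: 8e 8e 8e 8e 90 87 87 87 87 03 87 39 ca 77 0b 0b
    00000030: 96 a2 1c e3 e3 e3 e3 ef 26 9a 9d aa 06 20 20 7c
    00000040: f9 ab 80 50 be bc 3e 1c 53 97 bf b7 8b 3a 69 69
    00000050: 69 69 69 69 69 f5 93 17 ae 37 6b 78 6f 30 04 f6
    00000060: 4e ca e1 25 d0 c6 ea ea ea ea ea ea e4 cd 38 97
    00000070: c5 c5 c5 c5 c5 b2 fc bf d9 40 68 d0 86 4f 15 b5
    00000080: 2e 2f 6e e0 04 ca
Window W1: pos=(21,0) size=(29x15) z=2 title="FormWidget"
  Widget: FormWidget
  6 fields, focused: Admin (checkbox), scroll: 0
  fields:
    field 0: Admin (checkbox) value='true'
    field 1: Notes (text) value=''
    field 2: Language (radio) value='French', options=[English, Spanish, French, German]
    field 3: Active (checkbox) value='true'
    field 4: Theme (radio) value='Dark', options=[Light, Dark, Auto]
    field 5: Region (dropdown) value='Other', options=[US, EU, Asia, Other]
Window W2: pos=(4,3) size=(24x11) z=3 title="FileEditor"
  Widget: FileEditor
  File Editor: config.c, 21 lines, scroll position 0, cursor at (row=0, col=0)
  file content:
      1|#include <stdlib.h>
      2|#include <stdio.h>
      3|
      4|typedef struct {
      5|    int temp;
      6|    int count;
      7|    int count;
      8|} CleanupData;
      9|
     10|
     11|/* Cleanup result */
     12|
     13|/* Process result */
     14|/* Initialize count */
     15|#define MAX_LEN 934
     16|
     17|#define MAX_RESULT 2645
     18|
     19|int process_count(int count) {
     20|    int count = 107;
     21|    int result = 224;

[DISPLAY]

                     ┃ FormWidget               
                     ┠──────────────────────────
    ┏━━━━━━━━━━━━━━━━━━━━━━┓n:      [x]         
    ┃ FileEditor           ┃s:      [           
    ┠──────────────────────┨uage:   ( ) English 
    ┃█include <stdlib.h>  ▲┃ve:     [x]         
    ┃#include <stdio.h>   █┃e:      ( ) Light  (
    ┃                     ░┃on:     [Other     ▼
    ┃typedef struct {     ░┃                    
    ┃    int temp;        ░┃                    
    ┃    int count;       ░┃                    
    ┃    int count;       ▼┃                    
    ┗━━━━━━━━━━━━━━━━━━━━━━┛                    
                     ┗━━━━━━━━━━━━━━━━━━━━━━━━━━
                         ┃                      
                         ┃                      
                         ┃                      


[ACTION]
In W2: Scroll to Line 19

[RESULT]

                     ┃ FormWidget               
                     ┠──────────────────────────
    ┏━━━━━━━━━━━━━━━━━━━━━━┓n:      [x]         
    ┃ FileEditor           ┃s:      [           
    ┠──────────────────────┨uage:   ( ) English 
    ┃#define MAX_LEN 934  ▲┃ve:     [x]         
    ┃                     ░┃e:      ( ) Light  (
    ┃#define MAX_RESULT 26░┃on:     [Other     ▼
    ┃                     ░┃                    
    ┃int process_count(int░┃                    
    ┃    int count = 107; █┃                    
    ┃    int result = 224;▼┃                    
    ┗━━━━━━━━━━━━━━━━━━━━━━┛                    
                     ┗━━━━━━━━━━━━━━━━━━━━━━━━━━
                         ┃                      
                         ┃                      
                         ┃                      


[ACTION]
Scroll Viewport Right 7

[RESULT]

              ┃ FormWidget                ┃     
              ┠───────────────────────────┨─────
━━━━━━━━━━━━━━━━━━━━┓n:      [x]          ┃ 43 4
ileEditor           ┃s:      [           ]┃ 20 2
────────────────────┨uage:   ( ) English  ┃ 87 8
efine MAX_LEN 934  ▲┃ve:     [x]          ┃ e3 e
                   ░┃e:      ( ) Light  (●┃ bc 3
efine MAX_RESULT 26░┃on:     [Other     ▼]┃ f5 9
                   ░┃                     ┃ c6 e
t process_count(int░┃                     ┃ b2 f
  int count = 107; █┃                     ┃ ca  
  int result = 224;▼┃                     ┃     
━━━━━━━━━━━━━━━━━━━━┛                     ┃     
              ┗━━━━━━━━━━━━━━━━━━━━━━━━━━━┛     
                  ┃                             
                  ┃                             
                  ┃                             


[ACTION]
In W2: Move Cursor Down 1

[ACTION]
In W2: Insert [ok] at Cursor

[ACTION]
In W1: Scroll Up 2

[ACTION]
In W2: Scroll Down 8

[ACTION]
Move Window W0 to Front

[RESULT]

              ┃ Fo┃ HexEditor                   
              ┠───┠─────────────────────────────
━━━━━━━━━━━━━━━━━━┃00000000  C1 73 9e 43 43 43 4
ileEditor         ┃00000010  2d f8 ec 72 90 20 2
──────────────────┃00000020  8e 8e 8e 8e 90 87 8
efine MAX_LEN 934 ┃00000030  96 a2 1c e3 e3 e3 e
                  ┃00000040  f9 ab 80 50 be bc 3
efine MAX_RESULT 2┃00000050  69 69 69 69 69 f5 9
                  ┃00000060  4e ca e1 25 d0 c6 e
t process_count(in┃00000070  c5 c5 c5 c5 c5 b2 f
  int count = 107;┃00000080  2e 2f 6e e0 04 ca  
  int result = 224┃                             
━━━━━━━━━━━━━━━━━━┃                             
              ┗━━━┃                             
                  ┃                             
                  ┃                             
                  ┃                             


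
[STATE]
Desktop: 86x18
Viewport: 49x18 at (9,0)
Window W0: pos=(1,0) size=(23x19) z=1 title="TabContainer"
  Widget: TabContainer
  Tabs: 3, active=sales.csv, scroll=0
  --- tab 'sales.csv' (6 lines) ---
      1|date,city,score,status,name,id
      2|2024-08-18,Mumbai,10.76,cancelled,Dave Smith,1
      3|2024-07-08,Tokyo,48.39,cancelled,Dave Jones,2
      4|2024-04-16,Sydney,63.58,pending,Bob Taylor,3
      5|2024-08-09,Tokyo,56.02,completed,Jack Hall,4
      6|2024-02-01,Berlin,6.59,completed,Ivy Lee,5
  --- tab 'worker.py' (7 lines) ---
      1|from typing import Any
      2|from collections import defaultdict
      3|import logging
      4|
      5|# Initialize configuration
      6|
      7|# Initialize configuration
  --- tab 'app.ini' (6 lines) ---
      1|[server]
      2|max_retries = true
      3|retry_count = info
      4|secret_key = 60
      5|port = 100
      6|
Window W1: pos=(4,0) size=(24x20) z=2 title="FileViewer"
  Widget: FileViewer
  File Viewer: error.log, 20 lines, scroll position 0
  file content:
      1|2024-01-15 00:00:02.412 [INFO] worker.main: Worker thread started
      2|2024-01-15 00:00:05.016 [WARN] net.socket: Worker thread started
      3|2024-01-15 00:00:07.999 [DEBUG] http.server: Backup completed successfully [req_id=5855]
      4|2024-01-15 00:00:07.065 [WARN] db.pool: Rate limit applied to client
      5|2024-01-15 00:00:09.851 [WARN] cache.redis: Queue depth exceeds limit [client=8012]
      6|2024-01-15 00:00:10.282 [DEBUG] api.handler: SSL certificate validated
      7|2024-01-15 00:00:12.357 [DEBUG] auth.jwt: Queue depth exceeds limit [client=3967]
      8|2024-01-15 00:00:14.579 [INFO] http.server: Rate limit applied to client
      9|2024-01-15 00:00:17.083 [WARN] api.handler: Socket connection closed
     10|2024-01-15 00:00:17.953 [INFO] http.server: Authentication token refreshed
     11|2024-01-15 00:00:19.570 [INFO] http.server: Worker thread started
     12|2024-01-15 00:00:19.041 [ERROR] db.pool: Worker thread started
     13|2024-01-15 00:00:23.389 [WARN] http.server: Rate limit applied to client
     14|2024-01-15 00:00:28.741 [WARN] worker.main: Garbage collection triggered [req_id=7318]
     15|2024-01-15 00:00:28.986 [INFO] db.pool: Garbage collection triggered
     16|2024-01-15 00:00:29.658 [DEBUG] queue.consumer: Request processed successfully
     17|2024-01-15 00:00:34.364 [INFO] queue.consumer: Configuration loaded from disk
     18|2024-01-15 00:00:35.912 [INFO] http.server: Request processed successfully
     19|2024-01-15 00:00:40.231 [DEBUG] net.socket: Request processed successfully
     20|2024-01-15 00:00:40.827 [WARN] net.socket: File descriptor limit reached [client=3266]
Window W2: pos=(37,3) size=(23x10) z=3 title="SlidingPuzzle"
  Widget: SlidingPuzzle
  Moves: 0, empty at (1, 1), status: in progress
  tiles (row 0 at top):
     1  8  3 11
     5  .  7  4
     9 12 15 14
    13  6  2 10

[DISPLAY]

━━━━━━━━━━━━━━━━━━┓                              
eViewer           ┃                              
──────────────────┨                              
-01-15 00:00:02.4▲┃         ┏━━━━━━━━━━━━━━━━━━━━
-01-15 00:00:05.0█┃         ┃ SlidingPuzzle      
-01-15 00:00:07.9░┃         ┠────────────────────
-01-15 00:00:07.0░┃         ┃┌────┬────┬────┬────
-01-15 00:00:09.8░┃         ┃│  1 │  8 │  3 │ 11 
-01-15 00:00:10.2░┃         ┃├────┼────┼────┼────
-01-15 00:00:12.3░┃         ┃│  5 │    │  7 │  4 
-01-15 00:00:14.5░┃         ┃├────┼────┼────┼────
-01-15 00:00:17.0░┃         ┃│  9 │ 12 │ 15 │ 14 
-01-15 00:00:17.9░┃         ┗━━━━━━━━━━━━━━━━━━━━
-01-15 00:00:19.5░┃                              
-01-15 00:00:19.0░┃                              
-01-15 00:00:23.3░┃                              
-01-15 00:00:28.7░┃                              
-01-15 00:00:28.9░┃                              


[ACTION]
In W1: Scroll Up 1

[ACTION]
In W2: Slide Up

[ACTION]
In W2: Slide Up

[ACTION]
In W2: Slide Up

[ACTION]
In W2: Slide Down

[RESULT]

━━━━━━━━━━━━━━━━━━┓                              
eViewer           ┃                              
──────────────────┨                              
-01-15 00:00:02.4▲┃         ┏━━━━━━━━━━━━━━━━━━━━
-01-15 00:00:05.0█┃         ┃ SlidingPuzzle      
-01-15 00:00:07.9░┃         ┠────────────────────
-01-15 00:00:07.0░┃         ┃┌────┬────┬────┬────
-01-15 00:00:09.8░┃         ┃│  1 │  8 │  3 │ 11 
-01-15 00:00:10.2░┃         ┃├────┼────┼────┼────
-01-15 00:00:12.3░┃         ┃│  5 │ 12 │  7 │  4 
-01-15 00:00:14.5░┃         ┃├────┼────┼────┼────
-01-15 00:00:17.0░┃         ┃│  9 │    │ 15 │ 14 
-01-15 00:00:17.9░┃         ┗━━━━━━━━━━━━━━━━━━━━
-01-15 00:00:19.5░┃                              
-01-15 00:00:19.0░┃                              
-01-15 00:00:23.3░┃                              
-01-15 00:00:28.7░┃                              
-01-15 00:00:28.9░┃                              


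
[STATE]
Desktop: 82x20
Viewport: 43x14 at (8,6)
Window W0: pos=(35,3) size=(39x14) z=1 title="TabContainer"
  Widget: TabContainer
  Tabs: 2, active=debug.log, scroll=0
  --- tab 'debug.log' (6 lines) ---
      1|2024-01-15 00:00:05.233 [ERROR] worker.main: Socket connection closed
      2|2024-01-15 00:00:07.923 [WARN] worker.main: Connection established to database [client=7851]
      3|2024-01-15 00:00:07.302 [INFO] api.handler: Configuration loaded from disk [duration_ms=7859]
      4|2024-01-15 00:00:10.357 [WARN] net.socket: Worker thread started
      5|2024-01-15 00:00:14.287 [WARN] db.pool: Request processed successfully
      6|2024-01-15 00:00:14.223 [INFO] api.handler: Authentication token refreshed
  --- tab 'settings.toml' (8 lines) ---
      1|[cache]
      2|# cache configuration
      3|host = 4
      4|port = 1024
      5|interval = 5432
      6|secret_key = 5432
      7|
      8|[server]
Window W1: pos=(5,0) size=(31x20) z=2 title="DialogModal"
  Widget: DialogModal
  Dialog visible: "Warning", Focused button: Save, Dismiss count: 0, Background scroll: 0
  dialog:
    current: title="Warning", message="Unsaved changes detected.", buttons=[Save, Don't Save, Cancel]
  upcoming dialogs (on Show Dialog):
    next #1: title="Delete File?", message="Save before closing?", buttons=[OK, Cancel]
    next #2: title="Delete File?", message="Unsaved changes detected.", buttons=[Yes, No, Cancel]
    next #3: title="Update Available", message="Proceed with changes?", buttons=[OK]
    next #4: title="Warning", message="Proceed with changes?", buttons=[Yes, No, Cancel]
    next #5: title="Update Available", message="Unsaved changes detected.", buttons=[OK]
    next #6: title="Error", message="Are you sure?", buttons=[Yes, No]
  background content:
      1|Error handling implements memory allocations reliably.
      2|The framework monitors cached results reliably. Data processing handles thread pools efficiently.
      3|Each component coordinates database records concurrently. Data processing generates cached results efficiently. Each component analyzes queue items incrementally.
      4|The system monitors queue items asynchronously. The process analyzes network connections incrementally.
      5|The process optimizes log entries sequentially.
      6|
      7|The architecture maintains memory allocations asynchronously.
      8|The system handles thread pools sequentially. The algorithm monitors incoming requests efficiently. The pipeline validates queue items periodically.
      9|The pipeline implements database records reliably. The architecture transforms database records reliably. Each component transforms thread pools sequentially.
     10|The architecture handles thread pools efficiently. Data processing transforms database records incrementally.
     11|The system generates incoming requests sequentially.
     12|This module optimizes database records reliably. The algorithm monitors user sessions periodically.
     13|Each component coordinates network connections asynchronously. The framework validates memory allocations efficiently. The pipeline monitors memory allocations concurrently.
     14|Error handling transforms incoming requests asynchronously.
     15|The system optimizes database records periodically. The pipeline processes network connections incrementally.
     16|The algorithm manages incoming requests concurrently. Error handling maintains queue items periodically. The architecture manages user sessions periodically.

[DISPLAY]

e system monitors queue ite┃[debug.log]│ se
e process optimizes log ent┃───────────────
┌───────────────────────┐  ┃2024-01-15 00:0
│        Warning        │me┃2024-01-15 00:0
│Unsaved changes detecte│oo┃2024-01-15 00:0
│[Save]  Don't Save   Ca│ab┃2024-01-15 00:0
└───────────────────────┘re┃2024-01-15 00:0
e system generates incoming┃2024-01-15 00:0
is module optimizes databas┃               
ch component coordinates ne┃               
ror handling transforms inc┃━━━━━━━━━━━━━━━
e system optimizes database┃               
e algorithm manages incomin┃               
━━━━━━━━━━━━━━━━━━━━━━━━━━━┛               


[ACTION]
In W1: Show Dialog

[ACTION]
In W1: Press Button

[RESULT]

e system monitors queue ite┃[debug.log]│ se
e process optimizes log ent┃───────────────
                           ┃2024-01-15 00:0
e architecture maintains me┃2024-01-15 00:0
e system handles thread poo┃2024-01-15 00:0
e pipeline implements datab┃2024-01-15 00:0
e architecture handles thre┃2024-01-15 00:0
e system generates incoming┃2024-01-15 00:0
is module optimizes databas┃               
ch component coordinates ne┃               
ror handling transforms inc┃━━━━━━━━━━━━━━━
e system optimizes database┃               
e algorithm manages incomin┃               
━━━━━━━━━━━━━━━━━━━━━━━━━━━┛               


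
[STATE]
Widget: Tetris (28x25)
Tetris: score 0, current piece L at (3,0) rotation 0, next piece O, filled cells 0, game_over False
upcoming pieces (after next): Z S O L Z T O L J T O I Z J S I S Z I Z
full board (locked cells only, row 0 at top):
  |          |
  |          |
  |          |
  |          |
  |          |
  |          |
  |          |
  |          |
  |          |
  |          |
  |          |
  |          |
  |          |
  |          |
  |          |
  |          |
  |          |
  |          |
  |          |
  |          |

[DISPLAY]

     ▒    │Next:            
   ▒▒▒    │▓▓               
          │▓▓               
          │                 
          │                 
          │                 
          │Score:           
          │0                
          │                 
          │                 
          │                 
          │                 
          │                 
          │                 
          │                 
          │                 
          │                 
          │                 
          │                 
          │                 
          │                 
          │                 
          │                 
          │                 
          │                 


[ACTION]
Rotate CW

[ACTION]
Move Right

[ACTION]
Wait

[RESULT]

          │Next:            
    ▒     │▓▓               
    ▒     │▓▓               
    ▒▒    │                 
          │                 
          │                 
          │Score:           
          │0                
          │                 
          │                 
          │                 
          │                 
          │                 
          │                 
          │                 
          │                 
          │                 
          │                 
          │                 
          │                 
          │                 
          │                 
          │                 
          │                 
          │                 


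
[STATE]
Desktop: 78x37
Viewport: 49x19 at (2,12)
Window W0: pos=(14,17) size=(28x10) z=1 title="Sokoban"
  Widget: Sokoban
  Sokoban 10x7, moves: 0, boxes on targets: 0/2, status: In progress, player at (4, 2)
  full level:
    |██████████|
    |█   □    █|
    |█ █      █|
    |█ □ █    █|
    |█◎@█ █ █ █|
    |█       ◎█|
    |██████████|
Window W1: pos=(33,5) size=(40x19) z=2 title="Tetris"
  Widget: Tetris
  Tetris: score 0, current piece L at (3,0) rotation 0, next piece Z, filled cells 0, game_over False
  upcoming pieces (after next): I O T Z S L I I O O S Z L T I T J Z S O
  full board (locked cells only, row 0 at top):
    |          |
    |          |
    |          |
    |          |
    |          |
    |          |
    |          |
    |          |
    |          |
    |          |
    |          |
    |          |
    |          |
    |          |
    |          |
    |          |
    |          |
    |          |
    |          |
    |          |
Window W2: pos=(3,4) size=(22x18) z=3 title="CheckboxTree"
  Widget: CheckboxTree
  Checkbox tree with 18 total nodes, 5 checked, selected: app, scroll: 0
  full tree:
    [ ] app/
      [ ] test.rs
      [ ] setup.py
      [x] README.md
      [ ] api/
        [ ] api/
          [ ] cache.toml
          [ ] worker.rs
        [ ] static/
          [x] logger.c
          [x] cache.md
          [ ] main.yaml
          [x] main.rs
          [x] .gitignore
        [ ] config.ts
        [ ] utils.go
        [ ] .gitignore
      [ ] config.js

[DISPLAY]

 ┃     [ ] api/       ┃        ┃          │      
 ┃       [ ] cache.tom┃        ┃          │      
 ┃       [ ] worker.rs┃        ┃          │Score:
 ┃     [-] static/    ┃        ┃          │0     
 ┃       [x] logger.c ┃        ┃          │      
 ┃       [x] cache.md ┃━━━━━━━━┃          │      
 ┃       [ ] main.yaml┃        ┃          │      
 ┃       [x] main.rs  ┃────────┃          │      
 ┃       [x] .gitignor┃        ┃          │      
 ┗━━━━━━━━━━━━━━━━━━━━┛        ┃          │      
            ┃█ █      █        ┃          │      
            ┃█ □ █    █        ┗━━━━━━━━━━━━━━━━━
            ┃█◎@█ █ █ █                ┃         
            ┃█       ◎█                ┃         
            ┗━━━━━━━━━━━━━━━━━━━━━━━━━━┛         
                                                 
                                                 
                                                 
                                                 


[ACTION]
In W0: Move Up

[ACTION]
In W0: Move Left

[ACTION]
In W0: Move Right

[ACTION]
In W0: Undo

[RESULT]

 ┃     [ ] api/       ┃        ┃          │      
 ┃       [ ] cache.tom┃        ┃          │      
 ┃       [ ] worker.rs┃        ┃          │Score:
 ┃     [-] static/    ┃        ┃          │0     
 ┃       [x] logger.c ┃        ┃          │      
 ┃       [x] cache.md ┃━━━━━━━━┃          │      
 ┃       [ ] main.yaml┃        ┃          │      
 ┃       [x] main.rs  ┃────────┃          │      
 ┃       [x] .gitignor┃        ┃          │      
 ┗━━━━━━━━━━━━━━━━━━━━┛        ┃          │      
            ┃█ █      █        ┃          │      
            ┃█ □ █    █        ┗━━━━━━━━━━━━━━━━━
            ┃█+ █ █ █ █                ┃         
            ┃█       ◎█                ┃         
            ┗━━━━━━━━━━━━━━━━━━━━━━━━━━┛         
                                                 
                                                 
                                                 
                                                 


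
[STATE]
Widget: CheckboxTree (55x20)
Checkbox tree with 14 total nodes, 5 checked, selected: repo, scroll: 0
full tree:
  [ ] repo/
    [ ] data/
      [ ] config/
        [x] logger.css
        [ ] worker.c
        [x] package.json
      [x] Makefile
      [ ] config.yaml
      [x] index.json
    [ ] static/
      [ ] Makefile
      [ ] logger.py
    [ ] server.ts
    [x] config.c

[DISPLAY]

>[-] repo/                                             
   [-] data/                                           
     [-] config/                                       
       [x] logger.css                                  
       [ ] worker.c                                    
       [x] package.json                                
     [x] Makefile                                      
     [ ] config.yaml                                   
     [x] index.json                                    
   [ ] static/                                         
     [ ] Makefile                                      
     [ ] logger.py                                     
   [ ] server.ts                                       
   [x] config.c                                        
                                                       
                                                       
                                                       
                                                       
                                                       
                                                       


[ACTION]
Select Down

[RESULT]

 [-] repo/                                             
>  [-] data/                                           
     [-] config/                                       
       [x] logger.css                                  
       [ ] worker.c                                    
       [x] package.json                                
     [x] Makefile                                      
     [ ] config.yaml                                   
     [x] index.json                                    
   [ ] static/                                         
     [ ] Makefile                                      
     [ ] logger.py                                     
   [ ] server.ts                                       
   [x] config.c                                        
                                                       
                                                       
                                                       
                                                       
                                                       
                                                       


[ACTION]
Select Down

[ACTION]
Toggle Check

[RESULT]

 [-] repo/                                             
   [-] data/                                           
>    [x] config/                                       
       [x] logger.css                                  
       [x] worker.c                                    
       [x] package.json                                
     [x] Makefile                                      
     [ ] config.yaml                                   
     [x] index.json                                    
   [ ] static/                                         
     [ ] Makefile                                      
     [ ] logger.py                                     
   [ ] server.ts                                       
   [x] config.c                                        
                                                       
                                                       
                                                       
                                                       
                                                       
                                                       


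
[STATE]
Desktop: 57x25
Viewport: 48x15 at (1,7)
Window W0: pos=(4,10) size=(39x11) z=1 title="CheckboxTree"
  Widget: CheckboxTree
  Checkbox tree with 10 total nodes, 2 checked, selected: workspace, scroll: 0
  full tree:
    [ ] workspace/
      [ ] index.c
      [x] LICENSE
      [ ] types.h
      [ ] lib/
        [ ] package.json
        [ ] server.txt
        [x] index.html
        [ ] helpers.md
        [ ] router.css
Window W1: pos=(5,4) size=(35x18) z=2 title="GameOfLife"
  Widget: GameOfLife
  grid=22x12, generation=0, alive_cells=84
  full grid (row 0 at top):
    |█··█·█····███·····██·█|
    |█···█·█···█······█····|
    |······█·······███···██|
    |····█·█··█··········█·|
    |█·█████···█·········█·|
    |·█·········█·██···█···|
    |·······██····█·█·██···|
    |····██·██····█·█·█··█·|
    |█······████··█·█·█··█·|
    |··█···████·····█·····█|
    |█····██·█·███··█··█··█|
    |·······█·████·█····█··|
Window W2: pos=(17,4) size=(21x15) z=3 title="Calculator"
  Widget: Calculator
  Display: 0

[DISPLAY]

    ┃Gen: 0     ┃                  0┃ ┃         
    ┃█··█·█····█┃┌───┬───┬───┬───┐  ┃ ┃         
    ┃█···█·█···█┃│ 7 │ 8 │ 9 │ ÷ │  ┃ ┃         
   ┏┃······█····┃├───┼───┼───┼───┤  ┃ ┃━━┓      
   ┃┃····█·█··█·┃│ 4 │ 5 │ 6 │ × │  ┃ ┃  ┃      
   ┠┃█·█████···█┃├───┼───┼───┼───┤  ┃ ┃──┨      
   ┃┃·█·········┃│ 1 │ 2 │ 3 │ - │  ┃ ┃  ┃      
   ┃┃·······██··┃├───┼───┼───┼───┤  ┃ ┃  ┃      
   ┃┃····██·██··┃│ 0 │ . │ = │ + │  ┃ ┃  ┃      
   ┃┃█······████┃├───┼───┼───┼───┤  ┃ ┃  ┃      
   ┃┃··█···████·┃│ C │ MC│ MR│ M+│  ┃ ┃  ┃      
   ┃┃█····██·█·█┗━━━━━━━━━━━━━━━━━━━┛ ┃  ┃      
   ┃┃·······█·████·█····█··           ┃  ┃      
   ┗┃                                 ┃━━┛      
    ┗━━━━━━━━━━━━━━━━━━━━━━━━━━━━━━━━━┛         


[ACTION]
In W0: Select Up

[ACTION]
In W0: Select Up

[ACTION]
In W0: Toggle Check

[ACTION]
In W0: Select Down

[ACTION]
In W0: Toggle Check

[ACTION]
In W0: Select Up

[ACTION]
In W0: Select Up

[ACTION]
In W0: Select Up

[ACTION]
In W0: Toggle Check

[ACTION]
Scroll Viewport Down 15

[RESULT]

   ┏┃······█····┃├───┼───┼───┼───┤  ┃ ┃━━┓      
   ┃┃····█·█··█·┃│ 4 │ 5 │ 6 │ × │  ┃ ┃  ┃      
   ┠┃█·█████···█┃├───┼───┼───┼───┤  ┃ ┃──┨      
   ┃┃·█·········┃│ 1 │ 2 │ 3 │ - │  ┃ ┃  ┃      
   ┃┃·······██··┃├───┼───┼───┼───┤  ┃ ┃  ┃      
   ┃┃····██·██··┃│ 0 │ . │ = │ + │  ┃ ┃  ┃      
   ┃┃█······████┃├───┼───┼───┼───┤  ┃ ┃  ┃      
   ┃┃··█···████·┃│ C │ MC│ MR│ M+│  ┃ ┃  ┃      
   ┃┃█····██·█·█┗━━━━━━━━━━━━━━━━━━━┛ ┃  ┃      
   ┃┃·······█·████·█····█··           ┃  ┃      
   ┗┃                                 ┃━━┛      
    ┗━━━━━━━━━━━━━━━━━━━━━━━━━━━━━━━━━┛         
                                                
                                                
                                                


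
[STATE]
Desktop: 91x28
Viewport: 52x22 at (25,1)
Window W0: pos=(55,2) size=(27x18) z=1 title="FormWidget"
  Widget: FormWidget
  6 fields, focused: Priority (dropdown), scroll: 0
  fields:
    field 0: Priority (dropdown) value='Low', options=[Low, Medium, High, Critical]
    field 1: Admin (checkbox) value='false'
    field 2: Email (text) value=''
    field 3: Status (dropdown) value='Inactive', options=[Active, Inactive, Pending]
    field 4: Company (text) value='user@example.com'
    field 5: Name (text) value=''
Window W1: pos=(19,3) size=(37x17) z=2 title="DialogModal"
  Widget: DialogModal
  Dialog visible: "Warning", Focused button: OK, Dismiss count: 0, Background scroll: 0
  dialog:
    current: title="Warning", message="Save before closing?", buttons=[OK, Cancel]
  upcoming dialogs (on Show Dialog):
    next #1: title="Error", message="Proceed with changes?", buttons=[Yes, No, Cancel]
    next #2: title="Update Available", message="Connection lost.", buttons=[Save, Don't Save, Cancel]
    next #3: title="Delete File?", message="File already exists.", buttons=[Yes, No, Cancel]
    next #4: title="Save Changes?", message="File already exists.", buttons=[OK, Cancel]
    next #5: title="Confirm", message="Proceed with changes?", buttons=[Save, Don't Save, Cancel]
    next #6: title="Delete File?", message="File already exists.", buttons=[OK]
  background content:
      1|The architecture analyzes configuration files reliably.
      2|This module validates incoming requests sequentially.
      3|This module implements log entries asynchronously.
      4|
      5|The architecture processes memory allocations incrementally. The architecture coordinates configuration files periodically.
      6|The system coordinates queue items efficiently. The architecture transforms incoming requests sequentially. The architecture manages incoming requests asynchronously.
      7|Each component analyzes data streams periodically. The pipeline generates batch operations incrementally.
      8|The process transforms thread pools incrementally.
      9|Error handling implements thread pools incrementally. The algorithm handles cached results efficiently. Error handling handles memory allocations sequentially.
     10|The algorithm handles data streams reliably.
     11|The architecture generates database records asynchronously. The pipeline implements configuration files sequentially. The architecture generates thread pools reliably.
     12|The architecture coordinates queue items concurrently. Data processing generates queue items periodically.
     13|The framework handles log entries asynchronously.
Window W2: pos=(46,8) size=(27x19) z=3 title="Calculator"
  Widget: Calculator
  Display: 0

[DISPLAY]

                                                    
                              ┏━━━━━━━━━━━━━━━━━━━━━
━━━━━━━━━━━━━━━━━━━━━━━━━━━━━━┓ FormWidget          
ogModal                       ┃─────────────────────
──────────────────────────────┨> Priority:   [Low   
rchitecture analyzes configura┃  Admin:      [ ]    
module validates incoming requ┃  Email:      [      
module implements log┏━━━━━━━━━━━━━━━━━━━━━━━━━┓acti
                     ┃ Calculator              ┃er@e
┌────────────────────┠─────────────────────────┨    
│       Warning      ┃                        0┃    
│ Save before closing┃┌───┬───┬───┬───┐        ┃    
│    [OK]  Cancel    ┃│ 7 │ 8 │ 9 │ ÷ │        ┃    
└────────────────────┃├───┼───┼───┼───┤        ┃    
lgorithm handles data┃│ 4 │ 5 │ 6 │ × │        ┃    
rchitecture generates┃├───┼───┼───┼───┤        ┃    
rchitecture coordinat┃│ 1 │ 2 │ 3 │ - │        ┃    
ramework handles log ┃├───┼───┼───┼───┤        ┃    
━━━━━━━━━━━━━━━━━━━━━┃│ 0 │ . │ = │ + │        ┃━━━━
                     ┃├───┼───┼───┼───┤        ┃    
                     ┃│ C │ MC│ MR│ M+│        ┃    
                     ┃└───┴───┴───┴───┘        ┃    


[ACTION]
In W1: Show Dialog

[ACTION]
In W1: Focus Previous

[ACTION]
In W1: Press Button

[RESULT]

                                                    
                              ┏━━━━━━━━━━━━━━━━━━━━━
━━━━━━━━━━━━━━━━━━━━━━━━━━━━━━┓ FormWidget          
ogModal                       ┃─────────────────────
──────────────────────────────┨> Priority:   [Low   
rchitecture analyzes configura┃  Admin:      [ ]    
module validates incoming requ┃  Email:      [      
module implements log┏━━━━━━━━━━━━━━━━━━━━━━━━━┓acti
                     ┃ Calculator              ┃er@e
rchitecture processes┠─────────────────────────┨    
ystem coordinates que┃                        0┃    
component analyzes da┃┌───┬───┬───┬───┐        ┃    
rocess transforms thr┃│ 7 │ 8 │ 9 │ ÷ │        ┃    
 handling implements ┃├───┼───┼───┼───┤        ┃    
lgorithm handles data┃│ 4 │ 5 │ 6 │ × │        ┃    
rchitecture generates┃├───┼───┼───┼───┤        ┃    
rchitecture coordinat┃│ 1 │ 2 │ 3 │ - │        ┃    
ramework handles log ┃├───┼───┼───┼───┤        ┃    
━━━━━━━━━━━━━━━━━━━━━┃│ 0 │ . │ = │ + │        ┃━━━━
                     ┃├───┼───┼───┼───┤        ┃    
                     ┃│ C │ MC│ MR│ M+│        ┃    
                     ┃└───┴───┴───┴───┘        ┃    


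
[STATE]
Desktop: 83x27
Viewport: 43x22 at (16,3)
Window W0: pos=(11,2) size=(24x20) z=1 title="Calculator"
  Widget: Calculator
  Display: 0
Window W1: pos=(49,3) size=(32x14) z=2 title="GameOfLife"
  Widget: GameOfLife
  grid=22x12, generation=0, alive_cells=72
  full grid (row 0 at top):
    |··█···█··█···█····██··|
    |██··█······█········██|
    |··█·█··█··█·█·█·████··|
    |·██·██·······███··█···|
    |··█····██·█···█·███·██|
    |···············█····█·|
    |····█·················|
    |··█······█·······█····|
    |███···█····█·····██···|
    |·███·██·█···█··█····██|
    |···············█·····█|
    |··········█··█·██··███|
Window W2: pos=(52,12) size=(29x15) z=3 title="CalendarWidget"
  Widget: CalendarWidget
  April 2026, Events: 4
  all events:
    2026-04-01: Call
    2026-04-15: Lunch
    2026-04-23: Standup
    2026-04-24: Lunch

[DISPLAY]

culator           ┃              ┏━━━━━━━━━
──────────────────┨              ┃ GameOfLi
                 0┃              ┠─────────
┬───┬───┬───┐     ┃              ┃Gen: 0   
│ 8 │ 9 │ ÷ │     ┃              ┃██··█····
┼───┼───┼───┤     ┃              ┃··█·█··█·
│ 5 │ 6 │ × │     ┃              ┃·██·██···
┼───┼───┼───┤     ┃              ┃··█····██
│ 2 │ 3 │ - │     ┃              ┃·········
┼───┼───┼───┤     ┃              ┃··┏━━━━━━
│ . │ = │ + │     ┃              ┃··┃ Calen
┼───┼───┼───┤     ┃              ┃██┠──────
│ MC│ MR│ M+│     ┃              ┃·█┃      
┴───┴───┴───┘     ┃              ┗━━┃Mo Tu 
                  ┃                 ┃      
                  ┃                 ┃ 6  7 
                  ┃                 ┃13 14 
                  ┃                 ┃20 21 
━━━━━━━━━━━━━━━━━━┛                 ┃27 28 
                                    ┃      
                                    ┃      
                                    ┃      


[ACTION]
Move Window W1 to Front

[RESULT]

culator           ┃              ┏━━━━━━━━━
──────────────────┨              ┃ GameOfLi
                 0┃              ┠─────────
┬───┬───┬───┐     ┃              ┃Gen: 0   
│ 8 │ 9 │ ÷ │     ┃              ┃██··█····
┼───┼───┼───┤     ┃              ┃··█·█··█·
│ 5 │ 6 │ × │     ┃              ┃·██·██···
┼───┼───┼───┤     ┃              ┃··█····██
│ 2 │ 3 │ - │     ┃              ┃·········
┼───┼───┼───┤     ┃              ┃····█····
│ . │ = │ + │     ┃              ┃··█······
┼───┼───┼───┤     ┃              ┃███···█··
│ MC│ MR│ M+│     ┃              ┃·███·██·█
┴───┴───┴───┘     ┃              ┗━━━━━━━━━
                  ┃                 ┃      
                  ┃                 ┃ 6  7 
                  ┃                 ┃13 14 
                  ┃                 ┃20 21 
━━━━━━━━━━━━━━━━━━┛                 ┃27 28 
                                    ┃      
                                    ┃      
                                    ┃      


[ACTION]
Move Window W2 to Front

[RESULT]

culator           ┃              ┏━━━━━━━━━
──────────────────┨              ┃ GameOfLi
                 0┃              ┠─────────
┬───┬───┬───┐     ┃              ┃Gen: 0   
│ 8 │ 9 │ ÷ │     ┃              ┃██··█····
┼───┼───┼───┤     ┃              ┃··█·█··█·
│ 5 │ 6 │ × │     ┃              ┃·██·██···
┼───┼───┼───┤     ┃              ┃··█····██
│ 2 │ 3 │ - │     ┃              ┃·········
┼───┼───┼───┤     ┃              ┃··┏━━━━━━
│ . │ = │ + │     ┃              ┃··┃ Calen
┼───┼───┼───┤     ┃              ┃██┠──────
│ MC│ MR│ M+│     ┃              ┃·█┃      
┴───┴───┴───┘     ┃              ┗━━┃Mo Tu 
                  ┃                 ┃      
                  ┃                 ┃ 6  7 
                  ┃                 ┃13 14 
                  ┃                 ┃20 21 
━━━━━━━━━━━━━━━━━━┛                 ┃27 28 
                                    ┃      
                                    ┃      
                                    ┃      


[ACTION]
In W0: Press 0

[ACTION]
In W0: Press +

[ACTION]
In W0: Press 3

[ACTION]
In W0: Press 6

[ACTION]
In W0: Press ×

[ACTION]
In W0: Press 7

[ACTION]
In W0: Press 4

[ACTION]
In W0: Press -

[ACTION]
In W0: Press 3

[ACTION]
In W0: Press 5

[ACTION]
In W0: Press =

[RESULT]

culator           ┃              ┏━━━━━━━━━
──────────────────┨              ┃ GameOfLi
              2629┃              ┠─────────
┬───┬───┬───┐     ┃              ┃Gen: 0   
│ 8 │ 9 │ ÷ │     ┃              ┃██··█····
┼───┼───┼───┤     ┃              ┃··█·█··█·
│ 5 │ 6 │ × │     ┃              ┃·██·██···
┼───┼───┼───┤     ┃              ┃··█····██
│ 2 │ 3 │ - │     ┃              ┃·········
┼───┼───┼───┤     ┃              ┃··┏━━━━━━
│ . │ = │ + │     ┃              ┃··┃ Calen
┼───┼───┼───┤     ┃              ┃██┠──────
│ MC│ MR│ M+│     ┃              ┃·█┃      
┴───┴───┴───┘     ┃              ┗━━┃Mo Tu 
                  ┃                 ┃      
                  ┃                 ┃ 6  7 
                  ┃                 ┃13 14 
                  ┃                 ┃20 21 
━━━━━━━━━━━━━━━━━━┛                 ┃27 28 
                                    ┃      
                                    ┃      
                                    ┃      
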